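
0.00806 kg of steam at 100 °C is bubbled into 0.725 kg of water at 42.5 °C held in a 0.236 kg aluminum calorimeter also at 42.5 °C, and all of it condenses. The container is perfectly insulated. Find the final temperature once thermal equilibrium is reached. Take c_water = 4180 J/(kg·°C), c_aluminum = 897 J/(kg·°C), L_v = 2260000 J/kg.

T_f ≈ 48.7 °C

Setting the total heat transfer to zero:
condense steam: −0.00806×2260000 = −18216; condensed water 100 °C→T: 33.69(T − 100); original water: 3030.5(T − 42.5); aluminum cup: 0.236×897×(T − 42.5) = 211.69(T − 42.5)
3275.9 T = 18216 + 3369.1 + 137793 = 159378
T ≈ 48.65 °C (< 100 °C, so full condensation is consistent).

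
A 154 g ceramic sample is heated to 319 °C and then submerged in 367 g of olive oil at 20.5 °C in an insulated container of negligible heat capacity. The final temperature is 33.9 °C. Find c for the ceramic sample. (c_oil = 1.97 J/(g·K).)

c ≈ 0.221 J/(g·K)

m_s c (T_s − T_f) = m_oil c_oil (T_f − T_0):
154×c×(319 − 33.9) = 367×1.97×(33.9 − 20.5)
43905 c = 9688.1  ⇒  c ≈ 0.2207 J/(g·K)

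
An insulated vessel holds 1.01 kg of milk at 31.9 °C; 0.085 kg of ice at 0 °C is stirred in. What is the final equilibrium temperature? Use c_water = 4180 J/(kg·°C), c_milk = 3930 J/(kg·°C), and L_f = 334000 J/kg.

Let T be the final temperature. ΣQ_i = 0:
fusion: m_ice L_f = 0.085·334000 = 28390; meltwater 0→T: 0.085·4180·T = 355.3 T; milk cools: 1.01·3930·(T − 31.9) = 3969.3(T − 31.9)
4324.6 T = 126621 − 28390 = 98231
T ≈ 22.71 °C (positive, so assuming full melt was valid).

T_f ≈ 22.7 °C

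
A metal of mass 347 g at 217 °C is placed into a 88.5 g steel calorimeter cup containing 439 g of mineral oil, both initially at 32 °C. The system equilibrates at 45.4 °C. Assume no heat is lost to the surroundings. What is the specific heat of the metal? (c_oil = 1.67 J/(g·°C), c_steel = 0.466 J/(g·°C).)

Conservation of energy gives ΣQ = 0:
347×c×(45.4 − 217) + 439×1.67×(45.4 − 32) + 88.5×0.466×(45.4 − 32) = 0
-59545 c = -10377
c = -10377/-59545 ≈ 0.1743 J/(g·°C)

c ≈ 0.174 J/(g·°C)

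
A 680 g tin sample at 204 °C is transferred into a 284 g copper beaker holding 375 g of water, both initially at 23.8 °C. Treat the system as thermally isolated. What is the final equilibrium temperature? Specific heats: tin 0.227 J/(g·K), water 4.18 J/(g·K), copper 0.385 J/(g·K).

Taking heat into each body as positive, Σ m c ΔT = 0:
680×0.227×(T − 204) + 375×4.18×(T − 23.8) + 284×0.385×(T − 23.8) = 0
154.36(T − 204) + 1567.5(T − 23.8) + 109.34(T − 23.8) = 0
(154.36 + 1567.5 + 109.34) T = 154.36×204 + 1567.5×23.8 + 109.34×23.8
T ≈ 38.99 °C

T_f ≈ 39.0 °C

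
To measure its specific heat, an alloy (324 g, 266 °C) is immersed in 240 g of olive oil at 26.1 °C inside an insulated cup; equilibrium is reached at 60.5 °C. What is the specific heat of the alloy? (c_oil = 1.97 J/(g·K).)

Energy conservation, ΣQ = 0:
324·c·(60.5 − 266) + 240·1.97·(60.5 − 26.1) = 0
-66582 c = -16264
c = -16264/-66582 ≈ 0.2443 J/(g·K)

c ≈ 0.244 J/(g·K)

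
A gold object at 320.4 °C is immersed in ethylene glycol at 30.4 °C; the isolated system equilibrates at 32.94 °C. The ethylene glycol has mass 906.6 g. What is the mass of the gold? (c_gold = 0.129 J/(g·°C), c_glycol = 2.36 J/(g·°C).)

m ≈ 147 g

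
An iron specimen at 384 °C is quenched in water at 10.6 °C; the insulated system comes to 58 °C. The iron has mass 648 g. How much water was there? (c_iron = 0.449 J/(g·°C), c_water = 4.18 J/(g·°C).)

Heat gained plus heat lost sum to zero:
648×0.449×(58 − 384) + m×4.18×(58 − 10.6) = 0
198.13 m = 94850
m = 94850/198.13 ≈ 478.7 g

m ≈ 479 g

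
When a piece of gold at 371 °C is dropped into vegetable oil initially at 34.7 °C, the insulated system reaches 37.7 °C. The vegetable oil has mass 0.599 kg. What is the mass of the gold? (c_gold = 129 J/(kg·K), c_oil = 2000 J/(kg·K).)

|Q_gold| = |Q_oil|:
m·129·(371 − 37.7) = 0.599·2000·(37.7 − 34.7)
42996 m = 3594  ⇒  m ≈ 0.08359 kg

m ≈ 0.0836 kg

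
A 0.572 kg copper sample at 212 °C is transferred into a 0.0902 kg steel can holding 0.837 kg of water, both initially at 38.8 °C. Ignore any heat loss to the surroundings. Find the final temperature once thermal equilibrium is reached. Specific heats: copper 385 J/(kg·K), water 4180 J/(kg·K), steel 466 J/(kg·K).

T_f ≈ 48.9 °C

With ΣQ=0 the equilibrium temperature is the m·c-weighted mean:
T_f = (220.22×212 + 3498.7×38.8 + 42.03×38.8) / (220.22 + 3498.7 + 42.03)
    = 184066 / 3760.9 ≈ 48.94 °C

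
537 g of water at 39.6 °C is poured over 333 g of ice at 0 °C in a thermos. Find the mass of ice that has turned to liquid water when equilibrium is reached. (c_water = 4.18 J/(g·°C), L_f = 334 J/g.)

Water can give up m c ΔT = 537·4.18·39.6 = 88889 J before reaching 0 °C.
Fully melting the ice requires m_ice L_f = 333·334 = 111222 J.
Since 88889 < 111222 J, not all the ice melts; equilibrium is at 0 °C.
m_melt = 88889 / L_f = 266.1 g.

m_melted ≈ 266 g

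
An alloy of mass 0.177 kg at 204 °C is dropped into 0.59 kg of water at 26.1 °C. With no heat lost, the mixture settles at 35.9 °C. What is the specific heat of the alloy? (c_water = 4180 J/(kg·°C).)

Energy conservation, ΣQ = 0:
0.177·c·(35.9 − 204) + 0.59·4180·(35.9 − 26.1) = 0
-29.75 c = -24169
c = -24169/-29.75 ≈ 812.3 J/(kg·°C)

c ≈ 812 J/(kg·°C)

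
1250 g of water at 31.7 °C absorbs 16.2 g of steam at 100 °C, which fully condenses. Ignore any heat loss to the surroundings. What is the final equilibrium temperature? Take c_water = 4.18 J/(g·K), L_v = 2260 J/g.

T_f ≈ 39.5 °C

Sum of m c ΔT and latent-heat terms is zero:
latent heat released on condensation: 16.2×2260 = 36612; condensed water 100 °C→T: 67.72(T − 100); water warms: 1250×4.18×(T − 31.7) = 5225(T − 31.7)
5292.7 T = 36612 + 6771.6 + 165632 = 209016
T ≈ 39.49 °C (< 100 °C, so full condensation is consistent).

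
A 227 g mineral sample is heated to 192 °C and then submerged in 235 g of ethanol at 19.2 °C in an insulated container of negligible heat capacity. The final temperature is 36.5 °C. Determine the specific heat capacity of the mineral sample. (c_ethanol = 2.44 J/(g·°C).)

c ≈ 0.281 J/(g·°C)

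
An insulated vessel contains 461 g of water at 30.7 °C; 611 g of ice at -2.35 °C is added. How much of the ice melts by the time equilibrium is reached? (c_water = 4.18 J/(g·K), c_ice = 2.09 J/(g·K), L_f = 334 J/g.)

m_melted ≈ 168 g

Cooling the water to 0 °C releases 461·4.18·30.7 = 59158 J.
Warming the ice to 0 °C takes 611·2.09·2.35 = 3000.9 J, leaving 56157 J for melting.
To melt every bit of ice: 611·334 = 204074 J.
That's not enough to melt it all — equilibrium is at 0 °C with ice remaining.
Mass melted = 56157/334 ≈ 168.1 g.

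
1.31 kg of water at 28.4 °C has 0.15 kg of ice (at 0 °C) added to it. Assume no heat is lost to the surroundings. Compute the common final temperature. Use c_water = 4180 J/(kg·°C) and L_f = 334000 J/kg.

Energy balance with sensible and latent terms:
fusion: m_ice L_f = 0.15×334000 = 50100; warm the meltwater: 627 T; water: 5475.8(T − 28.4)
6102.8 T = 155513 − 50100 = 105413
T ≈ 17.27 °C. Since T > 0 °C, the all-ice-melts assumption holds.

T_f ≈ 17.3 °C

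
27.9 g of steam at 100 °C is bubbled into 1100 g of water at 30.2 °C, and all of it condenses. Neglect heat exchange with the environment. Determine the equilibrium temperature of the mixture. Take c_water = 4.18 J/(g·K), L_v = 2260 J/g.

T_f ≈ 45.3 °C

Setting the total heat transfer to zero:
latent heat released on condensation: 27.9·2260 = 63054
  condensed water 100 °C→T: 116.62(T − 100)
  original water: 4598(T − 30.2)
4714.6 T = 63054 + 11662 + 138860 = 213576
T ≈ 45.30 °C (< 100 °C, so full condensation is consistent).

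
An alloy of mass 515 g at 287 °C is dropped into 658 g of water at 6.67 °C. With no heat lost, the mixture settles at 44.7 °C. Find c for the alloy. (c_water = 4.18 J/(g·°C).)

c ≈ 0.838 J/(g·°C)

Net heat exchanged in the isolated system is zero:
515·c·(44.7 − 287) + 658·4.18·(44.7 − 6.67) = 0
-124784 c = -104599
c = -104599/-124784 ≈ 0.8382 J/(g·°C)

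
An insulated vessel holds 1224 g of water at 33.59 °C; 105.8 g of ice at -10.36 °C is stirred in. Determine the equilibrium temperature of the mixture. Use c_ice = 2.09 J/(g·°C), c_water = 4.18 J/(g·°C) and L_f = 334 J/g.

Taking heat into each body as positive, Σ m c ΔT = 0:
ice -10.36→0 °C: 105.8·2.09·10.36 = 2290.8
  latent heat to melt: 105.8·334 = 35337
  warm the meltwater: 442.24 T
  water: 5116.3(T − 33.59)
5558.6 T = 171857 − 37628 = 134229
T ≈ 24.15 °C — above 0 °C, consistent with complete melting.

T_f ≈ 24.1 °C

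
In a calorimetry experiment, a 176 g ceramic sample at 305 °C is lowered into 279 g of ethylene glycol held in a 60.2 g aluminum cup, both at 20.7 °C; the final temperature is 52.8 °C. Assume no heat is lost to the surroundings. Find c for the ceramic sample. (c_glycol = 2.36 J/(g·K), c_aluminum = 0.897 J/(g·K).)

c ≈ 0.515 J/(g·K)

Let T be the final temperature. ΣQ_i = 0:
176×c×(52.8 − 305) + 279×2.36×(52.8 − 20.7) + 60.2×0.897×(52.8 − 20.7) = 0
-44387 c = -22869
c = -22869/-44387 ≈ 0.5152 J/(g·K)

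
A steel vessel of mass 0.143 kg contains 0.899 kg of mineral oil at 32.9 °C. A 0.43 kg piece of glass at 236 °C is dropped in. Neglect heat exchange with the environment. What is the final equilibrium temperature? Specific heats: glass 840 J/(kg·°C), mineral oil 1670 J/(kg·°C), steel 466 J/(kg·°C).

Energy conservation, ΣQ = 0:
0.43×840×(T − 236) + 0.899×1670×(T − 32.9) + 0.143×466×(T − 32.9) = 0
361.2(T − 236) + 1501.3(T − 32.9) + 66.64(T − 32.9) = 0
(361.2 + 1501.3 + 66.64) T = 361.2×236 + 1501.3×32.9 + 66.64×32.9
T = 136829 / 1929.2 = 70.9 °C

T_f ≈ 70.9 °C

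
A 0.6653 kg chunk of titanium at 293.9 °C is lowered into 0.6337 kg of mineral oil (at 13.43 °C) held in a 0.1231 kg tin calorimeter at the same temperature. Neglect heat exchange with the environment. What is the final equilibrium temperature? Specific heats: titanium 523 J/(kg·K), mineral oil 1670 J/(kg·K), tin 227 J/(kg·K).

T_f ≈ 81.5 °C

T_f = Σ m_i c_i T_i / Σ m_i c_i:
T_f = (347.95·293.9 + 1058.3·13.43 + 27.94·13.43) / (347.95 + 1058.3 + 27.94)
    = 116851 / 1434.2 ≈ 81.48 °C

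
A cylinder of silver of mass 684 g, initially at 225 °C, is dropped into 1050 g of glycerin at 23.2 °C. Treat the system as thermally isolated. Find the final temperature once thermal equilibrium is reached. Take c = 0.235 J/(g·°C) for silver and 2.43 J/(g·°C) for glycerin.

T_f ≈ 35.2 °C

Set heat shed by the hot body equal to heat absorbed by the cold body:
684·0.235·(225 − T) = 1050·2.43·(T − 23.2)
160.74(225 − T) = 2551.5(T − 23.2)
2712.2 T = 95361  ⇒  T ≈ 35.16 °C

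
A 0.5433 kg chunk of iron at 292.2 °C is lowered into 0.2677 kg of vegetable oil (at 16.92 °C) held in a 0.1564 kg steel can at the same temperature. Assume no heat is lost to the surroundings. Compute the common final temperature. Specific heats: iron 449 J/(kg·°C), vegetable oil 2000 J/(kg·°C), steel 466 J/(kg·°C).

T_f is the heat-capacity-weighted average of the initial temperatures:
T_f = (243.94*292.2 + 535.4*16.92 + 72.88*16.92) / (243.94 + 535.4 + 72.88)
    = 81572 / 852.22 ≈ 95.72 °C

T_f ≈ 95.7 °C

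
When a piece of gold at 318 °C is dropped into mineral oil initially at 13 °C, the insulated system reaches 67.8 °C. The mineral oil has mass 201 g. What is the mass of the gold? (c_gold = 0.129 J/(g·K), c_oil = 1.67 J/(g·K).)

m ≈ 570 g

|Q_gold| = |Q_oil|:
m×0.129×(318 − 67.8) = 201×1.67×(67.8 − 13)
32.28 m = 18395  ⇒  m ≈ 569.9 g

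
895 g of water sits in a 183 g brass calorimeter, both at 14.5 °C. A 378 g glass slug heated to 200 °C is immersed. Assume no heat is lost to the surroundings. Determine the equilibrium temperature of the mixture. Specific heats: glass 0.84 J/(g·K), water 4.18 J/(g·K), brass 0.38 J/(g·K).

Let T be the final temperature. ΣQ_i = 0:
378·0.84·(T − 200) + 895·4.18·(T − 14.5) + 183·0.38·(T − 14.5) = 0
4128.2 T = 118758
T = 118758 / 4128.2 = 28.8 °C

T_f ≈ 28.8 °C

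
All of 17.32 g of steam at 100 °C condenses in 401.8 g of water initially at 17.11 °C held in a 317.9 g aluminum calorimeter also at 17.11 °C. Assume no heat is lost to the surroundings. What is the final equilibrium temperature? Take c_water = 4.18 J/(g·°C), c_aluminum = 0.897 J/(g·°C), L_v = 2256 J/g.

T_f ≈ 39.2 °C

Net heat exchanged in the isolated system is zero:
latent heat released on condensation: 17.32×2256 = 39074; condensate cools 100→T: 17.32×4.18×(T − 100) = 72.4(T − 100); original water: 1679.5(T − 17.11); aluminum cup: 317.9×0.897×(T − 17.11) = 285.16(T − 17.11)
2037.1 T = 39074 + 7239.8 + 33616 = 79929
T ≈ 39.24 °C — below 100 °C, confirming all the steam condensed.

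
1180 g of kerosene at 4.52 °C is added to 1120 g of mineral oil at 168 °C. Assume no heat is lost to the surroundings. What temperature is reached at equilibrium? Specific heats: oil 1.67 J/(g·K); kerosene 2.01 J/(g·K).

T_f ≈ 76.6 °C

|Q_oil| = |Q_kerosene|:
1120·1.67·(168 − T) = 1180·2.01·(T − 4.52)
1870.4(168 − T) = 2371.8(T − 4.52)
4242.2 T = 324948  ⇒  T ≈ 76.60 °C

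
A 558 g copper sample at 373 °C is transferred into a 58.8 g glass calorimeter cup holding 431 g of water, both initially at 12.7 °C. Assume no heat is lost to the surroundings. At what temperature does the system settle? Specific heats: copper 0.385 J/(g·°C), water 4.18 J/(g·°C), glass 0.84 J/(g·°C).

T_f is the heat-capacity-weighted average of the initial temperatures:
T_f = (214.83×373 + 1801.6×12.7 + 49.39×12.7) / (214.83 + 1801.6 + 49.39)
    = 103639 / 2065.8 ≈ 50.17 °C

T_f ≈ 50.2 °C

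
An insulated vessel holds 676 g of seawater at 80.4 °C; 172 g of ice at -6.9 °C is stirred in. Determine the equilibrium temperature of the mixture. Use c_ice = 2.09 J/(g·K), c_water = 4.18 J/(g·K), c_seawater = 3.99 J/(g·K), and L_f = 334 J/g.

T_f ≈ 45.9 °C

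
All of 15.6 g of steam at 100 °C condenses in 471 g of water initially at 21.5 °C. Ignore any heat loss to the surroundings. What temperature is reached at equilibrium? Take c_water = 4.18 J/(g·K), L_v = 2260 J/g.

Energy balance with sensible and latent terms:
latent heat released on condensation: 15.6×2260 = 35256; condensate cools 100→T: 15.6×4.18×(T − 100) = 65.21(T − 100); original water: 1968.8(T − 21.5)
2034 T = 35256 + 6520.8 + 42329 = 84106
T ≈ 41.35 °C (< 100 °C, so full condensation is consistent).

T_f ≈ 41.4 °C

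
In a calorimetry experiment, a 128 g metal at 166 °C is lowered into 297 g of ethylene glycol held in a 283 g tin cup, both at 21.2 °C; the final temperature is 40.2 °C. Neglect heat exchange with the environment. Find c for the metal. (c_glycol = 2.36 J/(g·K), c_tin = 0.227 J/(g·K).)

c ≈ 0.903 J/(g·K)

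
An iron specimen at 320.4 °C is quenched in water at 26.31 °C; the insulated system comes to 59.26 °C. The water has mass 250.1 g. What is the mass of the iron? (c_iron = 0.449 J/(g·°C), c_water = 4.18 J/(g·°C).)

m ≈ 294 g

Taking heat into each body as positive, Σ m c ΔT = 0:
m·0.449·(59.26 − 320.4) + 250.1·4.18·(59.26 − 26.31) = 0
-117.25 m = -34447
m = -34447/-117.25 ≈ 293.8 g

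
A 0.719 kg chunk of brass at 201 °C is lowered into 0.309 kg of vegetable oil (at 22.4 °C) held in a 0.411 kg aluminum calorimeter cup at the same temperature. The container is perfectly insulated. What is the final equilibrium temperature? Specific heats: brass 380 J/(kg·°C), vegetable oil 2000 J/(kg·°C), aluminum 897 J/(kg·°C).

T_f ≈ 61.1 °C

Setting the total heat transfer to zero:
0.719·380·(T − 201) + 0.309·2000·(T − 22.4) + 0.411·897·(T − 22.4) = 0
1259.9 T = 77019
T = 77019 / 1259.9 = 61.1 °C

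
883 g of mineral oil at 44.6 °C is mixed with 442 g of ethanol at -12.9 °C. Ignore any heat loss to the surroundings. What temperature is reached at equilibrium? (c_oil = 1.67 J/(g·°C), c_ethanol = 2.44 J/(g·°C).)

Taking heat into each body as positive, Σ m c ΔT = 0:
883·1.67·(T − 44.6) + 442·2.44·(T − (-12.9)) = 0
1474.6(T − 44.6) + 1078.5(T − (-12.9)) = 0
(1474.6 + 1078.5) T = 1474.6·44.6 + 1078.5·(-12.9)
T = 51855/2553.1 ≈ 20.31 °C

T_f ≈ 20.3 °C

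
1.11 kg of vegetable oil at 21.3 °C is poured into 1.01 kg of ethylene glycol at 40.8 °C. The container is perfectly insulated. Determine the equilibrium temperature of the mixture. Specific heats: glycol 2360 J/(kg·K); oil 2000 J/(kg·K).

Heat lost by the glycol equals heat gained by the oil:
1.01*2360*(40.8 − T) = 1.11*2000*(T − 21.3)
2383.6(40.8 − T) = 2220(T − 21.3)
4603.6 T = 144537  ⇒  T ≈ 31.40 °C

T_f ≈ 31.4 °C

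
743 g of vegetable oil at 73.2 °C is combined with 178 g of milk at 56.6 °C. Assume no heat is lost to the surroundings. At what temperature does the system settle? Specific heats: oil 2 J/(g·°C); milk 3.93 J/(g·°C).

Set heat shed by the hot body equal to heat absorbed by the cold body:
743×2×(73.2 − T) = 178×3.93×(T − 56.6)
1486(73.2 − T) = 699.54(T − 56.6)
2185.5 T = 148369  ⇒  T ≈ 67.89 °C

T_f ≈ 67.9 °C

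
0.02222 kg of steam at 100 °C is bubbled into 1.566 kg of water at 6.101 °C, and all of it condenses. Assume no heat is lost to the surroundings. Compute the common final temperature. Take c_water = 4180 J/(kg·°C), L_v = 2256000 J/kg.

Let T be the final temperature. ΣQ_i = 0:
latent heat released on condensation: 0.02222·2256000 = 50128; condensed water 100 °C→T: 92.88(T − 100); water warms: 1.566·4180·(T − 6.101) = 6545.9(T − 6.101)
6638.8 T = 50128 + 9288 + 39936 = 99353
T ≈ 14.97 °C, under the boiling point, so the assumption holds.

T_f ≈ 15.0 °C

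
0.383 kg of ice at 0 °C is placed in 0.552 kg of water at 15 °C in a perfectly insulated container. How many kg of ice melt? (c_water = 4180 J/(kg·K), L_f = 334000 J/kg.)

Cooling the water to 0 °C releases 0.552×4180×15 = 34610 J.
To melt every bit of ice: 0.383×334000 = 127922 J.
Since 34610 < 127922 J, not all the ice melts; equilibrium is at 0 °C.
m_melt = 34610 / L_f = 0.1036 kg.

m_melted ≈ 0.104 kg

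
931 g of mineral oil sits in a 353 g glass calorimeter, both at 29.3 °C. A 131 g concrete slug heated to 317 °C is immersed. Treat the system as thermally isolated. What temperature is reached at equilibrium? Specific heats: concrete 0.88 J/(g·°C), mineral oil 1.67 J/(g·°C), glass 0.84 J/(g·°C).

T_f ≈ 46.2 °C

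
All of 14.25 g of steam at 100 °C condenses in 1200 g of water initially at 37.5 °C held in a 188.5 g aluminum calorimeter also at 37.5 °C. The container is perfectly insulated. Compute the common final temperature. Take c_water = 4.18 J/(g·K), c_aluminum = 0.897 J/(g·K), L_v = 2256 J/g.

T_f ≈ 44.3 °C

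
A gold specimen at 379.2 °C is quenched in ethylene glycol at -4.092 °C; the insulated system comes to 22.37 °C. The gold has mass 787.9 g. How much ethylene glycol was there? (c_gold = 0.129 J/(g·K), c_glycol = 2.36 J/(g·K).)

|Q_gold| = |Q_glycol|:
787.9·0.129·(379.2 − 22.37) = m·2.36·(22.37 − (-4.092))
62.45 m = 36268  ⇒  m ≈ 580.7 g

m ≈ 581 g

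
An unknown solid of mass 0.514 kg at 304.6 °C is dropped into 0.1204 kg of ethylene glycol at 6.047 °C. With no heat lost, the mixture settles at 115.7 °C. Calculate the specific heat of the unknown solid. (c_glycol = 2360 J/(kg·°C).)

c ≈ 321 J/(kg·°C)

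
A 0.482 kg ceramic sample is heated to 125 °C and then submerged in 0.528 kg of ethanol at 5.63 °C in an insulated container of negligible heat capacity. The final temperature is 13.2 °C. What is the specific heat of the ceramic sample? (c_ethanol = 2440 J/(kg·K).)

c ≈ 181 J/(kg·K)

Taking heat into each body as positive, Σ m c ΔT = 0:
0.482·c·(13.2 − 125) + 0.528·2440·(13.2 − 5.63) = 0
-53.89 c = -9752.6
c = -9752.6/-53.89 ≈ 181 J/(kg·K)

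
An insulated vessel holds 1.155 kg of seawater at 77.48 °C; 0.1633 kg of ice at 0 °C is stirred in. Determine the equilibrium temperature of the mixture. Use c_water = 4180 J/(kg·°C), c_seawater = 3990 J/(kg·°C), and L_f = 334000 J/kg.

T_f ≈ 57.2 °C

Heat gained plus heat lost sum to zero:
latent heat to melt: 0.1633·334000 = 54542
  meltwater 0→T: 0.1633·4180·T = 682.59 T
  seawater: 4608.4(T − 77.48)
5291 T = 357063 − 54542 = 302521
T ≈ 57.18 °C. Since T > 0 °C, the all-ice-melts assumption holds.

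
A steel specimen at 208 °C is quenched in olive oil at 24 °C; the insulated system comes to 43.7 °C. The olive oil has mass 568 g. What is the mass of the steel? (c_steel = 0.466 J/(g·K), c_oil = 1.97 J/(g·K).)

m ≈ 288 g

Net heat exchanged in the isolated system is zero:
m·0.466·(43.7 − 208) + 568·1.97·(43.7 − 24) = 0
-76.56 m = -22044
m = -22044/-76.56 ≈ 287.9 g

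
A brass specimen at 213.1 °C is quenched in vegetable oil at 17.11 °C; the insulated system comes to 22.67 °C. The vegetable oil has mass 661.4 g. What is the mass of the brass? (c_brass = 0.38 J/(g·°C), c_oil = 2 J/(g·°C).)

Heat lost by the brass = heat gained by the oil:
m·0.38·(213.1 − 22.67) = 661.4·2·(22.67 − 17.11)
72.36 m = 7354.8  ⇒  m ≈ 101.6 g

m ≈ 102 g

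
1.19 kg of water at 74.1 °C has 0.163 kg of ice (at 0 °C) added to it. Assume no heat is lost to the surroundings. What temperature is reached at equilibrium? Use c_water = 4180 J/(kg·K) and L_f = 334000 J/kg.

T_f ≈ 55.5 °C

Taking heat into each body as positive, Σ m c ΔT = 0:
latent heat to melt: 0.163·334000 = 54442
  warm the meltwater: 681.34 T
  water cools: 1.19·4180·(T − 74.1) = 4974.2(T − 74.1)
5655.5 T = 368588 − 54442 = 314146
T ≈ 55.55 °C (positive, so assuming full melt was valid).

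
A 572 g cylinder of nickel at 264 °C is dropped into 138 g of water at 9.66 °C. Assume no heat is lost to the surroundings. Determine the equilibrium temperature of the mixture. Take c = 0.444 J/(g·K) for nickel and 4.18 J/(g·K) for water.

Heat lost by the nickel equals heat gained by the water:
572×0.444×(264 − T) = 138×4.18×(T − 9.66)
253.97(264 − T) = 576.84(T − 9.66)
830.81 T = 72620  ⇒  T ≈ 87.41 °C

T_f ≈ 87.4 °C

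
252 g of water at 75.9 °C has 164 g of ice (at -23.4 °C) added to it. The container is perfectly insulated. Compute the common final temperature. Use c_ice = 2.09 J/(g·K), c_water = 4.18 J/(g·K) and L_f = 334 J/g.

Energy conservation, ΣQ = 0:
warm ice to 0 °C: 164×2.09×(0 − (-23.4)) = 8020.6
  fusion: m_ice L_f = 164×334 = 54776
  warm the meltwater: 685.52 T
  water cools: 252×4.18×(T − 75.9) = 1053.4(T − 75.9)
1738.9 T = 79950 − 62797 = 17153
T ≈ 9.86 °C. Since T > 0 °C, the all-ice-melts assumption holds.

T_f ≈ 9.9 °C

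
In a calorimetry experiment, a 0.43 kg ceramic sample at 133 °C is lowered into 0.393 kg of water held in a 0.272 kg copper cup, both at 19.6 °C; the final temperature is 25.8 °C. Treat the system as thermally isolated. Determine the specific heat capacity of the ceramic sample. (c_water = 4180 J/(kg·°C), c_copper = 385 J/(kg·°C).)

Let T be the final temperature. ΣQ_i = 0:
0.43×c×(25.8 − 133) + 0.393×4180×(25.8 − 19.6) + 0.272×385×(25.8 − 19.6) = 0
-46.1 c = -10834
c = -10834/-46.1 ≈ 235 J/(kg·°C)

c ≈ 235 J/(kg·°C)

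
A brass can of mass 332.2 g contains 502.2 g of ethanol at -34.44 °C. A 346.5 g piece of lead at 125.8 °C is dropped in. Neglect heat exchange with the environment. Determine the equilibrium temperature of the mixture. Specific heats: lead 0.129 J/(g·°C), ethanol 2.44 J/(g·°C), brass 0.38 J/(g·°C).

T_f ≈ -29.3 °C

With ΣQ=0 the equilibrium temperature is the m·c-weighted mean:
T_f = (44.7×125.8 + 1225.4×(-34.44) + 126.24×(-34.44)) / (44.7 + 1225.4 + 126.24)
    = -40926 / 1396.3 ≈ -29.31 °C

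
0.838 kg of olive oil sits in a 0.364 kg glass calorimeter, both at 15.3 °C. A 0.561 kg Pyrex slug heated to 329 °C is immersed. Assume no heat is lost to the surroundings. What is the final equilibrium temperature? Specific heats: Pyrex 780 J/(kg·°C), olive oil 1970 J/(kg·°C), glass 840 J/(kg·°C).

T_f ≈ 72.6 °C

Taking heat into each body as positive, Σ m c ΔT = 0:
0.561*780*(T − 329) + 0.838*1970*(T − 15.3) + 0.364*840*(T − 15.3) = 0
437.58(T − 329) + 1650.9(T − 15.3) + 305.76(T − 15.3) = 0
(437.58 + 1650.9 + 305.76) T = 437.58*329 + 1650.9*15.3 + 305.76*15.3
T = 173900 / 2394.2 = 72.6 °C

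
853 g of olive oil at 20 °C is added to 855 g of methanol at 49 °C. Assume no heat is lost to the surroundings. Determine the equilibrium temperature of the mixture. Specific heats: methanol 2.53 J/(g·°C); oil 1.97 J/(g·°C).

T_f ≈ 36.3 °C

With ΣQ=0 the equilibrium temperature is the m·c-weighted mean:
T_f = (2163.1·49 + 1680.4·20) / (2163.1 + 1680.4)
    = 139603 / 3843.6 ≈ 36.32 °C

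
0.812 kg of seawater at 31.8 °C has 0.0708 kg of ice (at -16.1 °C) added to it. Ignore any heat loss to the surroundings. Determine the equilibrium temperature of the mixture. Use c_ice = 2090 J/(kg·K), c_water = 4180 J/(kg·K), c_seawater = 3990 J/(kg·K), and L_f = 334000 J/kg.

T_f ≈ 21.8 °C

Energy conservation, ΣQ = 0:
warm ice to 0 °C: 0.0708×2090×(0 − (-16.1)) = 2382.3
  fusion: m_ice L_f = 0.0708×334000 = 23647
  warm the meltwater: 295.94 T
  seawater: 3239.9(T − 31.8)
3535.8 T = 103028 − 26030 = 76999
T ≈ 21.78 °C. Since T > 0 °C, the all-ice-melts assumption holds.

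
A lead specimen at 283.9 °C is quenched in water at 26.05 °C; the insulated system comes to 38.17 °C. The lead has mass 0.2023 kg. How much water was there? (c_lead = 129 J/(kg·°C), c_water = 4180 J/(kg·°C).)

m ≈ 0.127 kg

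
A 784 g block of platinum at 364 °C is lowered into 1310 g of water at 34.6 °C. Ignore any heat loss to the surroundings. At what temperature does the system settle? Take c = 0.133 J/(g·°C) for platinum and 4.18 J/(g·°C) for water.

T_f ≈ 40.8 °C

Heat gained plus heat lost sum to zero:
784·0.133·(T − 364) + 1310·4.18·(T − 34.6) = 0
104.27(T − 364) + 5475.8(T − 34.6) = 0
(104.27 + 5475.8) T = 104.27·364 + 5475.8·34.6
T = 227418 / 5580.1 = 40.8 °C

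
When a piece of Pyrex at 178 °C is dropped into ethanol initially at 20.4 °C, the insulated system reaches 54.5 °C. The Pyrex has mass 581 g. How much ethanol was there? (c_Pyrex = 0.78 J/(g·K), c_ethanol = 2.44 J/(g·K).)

m ≈ 673 g

Conservation of energy gives ΣQ = 0:
581·0.78·(54.5 − 178) + m·2.44·(54.5 − 20.4) = 0
83.2 m = 55968
m = 55968/83.2 ≈ 672.7 g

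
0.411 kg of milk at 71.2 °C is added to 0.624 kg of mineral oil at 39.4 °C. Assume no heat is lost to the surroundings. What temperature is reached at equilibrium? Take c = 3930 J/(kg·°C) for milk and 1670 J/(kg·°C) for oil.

T_f ≈ 58.7 °C

Let T be the final temperature. ΣQ_i = 0:
0.411·3930·(T − 71.2) + 0.624·1670·(T − 39.4) = 0
1615.2(T − 71.2) + 1042.1(T − 39.4) = 0
2657.3 T = 156062
T = 156062/2657.3 ≈ 58.73 °C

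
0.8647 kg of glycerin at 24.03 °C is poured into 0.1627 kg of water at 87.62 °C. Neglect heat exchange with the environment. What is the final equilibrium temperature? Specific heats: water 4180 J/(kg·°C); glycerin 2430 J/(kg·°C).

T_f ≈ 39.6 °C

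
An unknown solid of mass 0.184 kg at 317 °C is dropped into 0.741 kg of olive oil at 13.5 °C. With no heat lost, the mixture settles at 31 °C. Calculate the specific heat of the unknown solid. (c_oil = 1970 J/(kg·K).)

c ≈ 485 J/(kg·K)

m_s c (T_s − T_f) = m_oil c_oil (T_f − T_0):
0.184·c·(317 − 31) = 0.741·1970·(31 − 13.5)
52.62 c = 25546  ⇒  c ≈ 485.4 J/(kg·K)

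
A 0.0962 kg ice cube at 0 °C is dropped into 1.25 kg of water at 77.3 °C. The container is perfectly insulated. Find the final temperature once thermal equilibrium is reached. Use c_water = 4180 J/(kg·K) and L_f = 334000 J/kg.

T_f ≈ 66.1 °C

Setting the total heat transfer to zero:
fusion: m_ice L_f = 0.0962×334000 = 32131; warm the meltwater: 402.12 T; water: 5225(T − 77.3)
5627.1 T = 403892 − 32131 = 371762
T ≈ 66.07 °C. Since T > 0 °C, the all-ice-melts assumption holds.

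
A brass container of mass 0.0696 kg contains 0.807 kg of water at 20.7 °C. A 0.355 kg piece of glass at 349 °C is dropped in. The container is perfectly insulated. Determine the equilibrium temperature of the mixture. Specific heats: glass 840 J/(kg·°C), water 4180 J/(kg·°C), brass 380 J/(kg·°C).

Conservation of energy gives ΣQ = 0:
0.355×840×(T − 349) + 0.807×4180×(T − 20.7) + 0.0696×380×(T − 20.7) = 0
298.2(T − 349) + 3373.3(T − 20.7) + 26.45(T − 20.7) = 0
(298.2 + 3373.3 + 26.45) T = 298.2×349 + 3373.3×20.7 + 26.45×20.7
T = 174446/3697.9 ≈ 47.17 °C

T_f ≈ 47.2 °C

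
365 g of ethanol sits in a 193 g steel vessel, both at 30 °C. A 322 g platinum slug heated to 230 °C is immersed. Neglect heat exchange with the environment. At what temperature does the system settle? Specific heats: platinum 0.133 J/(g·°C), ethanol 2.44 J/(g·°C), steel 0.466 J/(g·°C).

T_f ≈ 38.4 °C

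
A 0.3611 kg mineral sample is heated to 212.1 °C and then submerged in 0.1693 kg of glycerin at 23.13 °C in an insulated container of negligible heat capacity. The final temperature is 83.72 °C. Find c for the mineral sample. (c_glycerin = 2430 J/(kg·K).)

c ≈ 538 J/(kg·K)

Heat lost by the mineral sample = heat gained by the glycerin:
0.3611×c×(212.1 − 83.72) = 0.1693×2430×(83.72 − 23.13)
46.36 c = 24927  ⇒  c ≈ 537.7 J/(kg·K)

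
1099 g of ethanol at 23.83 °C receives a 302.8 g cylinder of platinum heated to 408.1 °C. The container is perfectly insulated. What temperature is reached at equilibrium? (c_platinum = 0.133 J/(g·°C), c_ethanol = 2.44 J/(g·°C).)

T_f ≈ 29.5 °C

Net heat exchanged in the isolated system is zero:
302.8*0.133*(T − 408.1) + 1099*2.44*(T − 23.83) = 0
40.27(T − 408.1) + 2681.6(T − 23.83) = 0
2721.8 T = 80337
T = 80337 / 2721.8 = 29.5 °C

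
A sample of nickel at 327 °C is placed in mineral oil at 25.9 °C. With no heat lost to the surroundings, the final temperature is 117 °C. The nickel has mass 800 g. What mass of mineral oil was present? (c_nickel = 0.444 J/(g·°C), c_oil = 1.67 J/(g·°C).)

m ≈ 490 g

Let T be the final temperature. ΣQ_i = 0:
800×0.444×(117 − 327) + m×1.67×(117 − 25.9) = 0
152.14 m = 74592
m = 74592/152.14 ≈ 490.3 g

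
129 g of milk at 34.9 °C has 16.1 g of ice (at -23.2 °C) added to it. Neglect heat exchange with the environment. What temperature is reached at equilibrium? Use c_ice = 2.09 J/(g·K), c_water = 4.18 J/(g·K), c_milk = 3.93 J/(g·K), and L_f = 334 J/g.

T_f ≈ 20.1 °C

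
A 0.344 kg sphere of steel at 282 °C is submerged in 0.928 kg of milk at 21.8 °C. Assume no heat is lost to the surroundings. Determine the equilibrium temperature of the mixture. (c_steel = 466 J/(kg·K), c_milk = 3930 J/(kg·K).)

T_f ≈ 32.8 °C

Taking heat into each body as positive, Σ m c ΔT = 0:
0.344×466×(T − 282) + 0.928×3930×(T − 21.8) = 0
(160.3 + 3647) T = 160.3×282 + 3647×21.8
T = 124711/3807.3 ≈ 32.76 °C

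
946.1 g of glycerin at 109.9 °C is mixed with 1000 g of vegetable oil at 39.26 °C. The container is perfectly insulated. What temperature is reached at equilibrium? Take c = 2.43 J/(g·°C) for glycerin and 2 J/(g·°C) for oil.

T_f ≈ 77.0 °C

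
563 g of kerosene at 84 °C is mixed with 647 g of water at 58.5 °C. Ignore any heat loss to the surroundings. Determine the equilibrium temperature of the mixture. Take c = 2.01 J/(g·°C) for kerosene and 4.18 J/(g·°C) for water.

T_f ≈ 66.0 °C

Energy conservation, ΣQ = 0:
563×2.01×(T − 84) + 647×4.18×(T − 58.5) = 0
1131.6(T − 84) + 2704.5(T − 58.5) = 0
(1131.6 + 2704.5) T = 1131.6×84 + 2704.5×58.5
T = 253268/3836.1 ≈ 66.02 °C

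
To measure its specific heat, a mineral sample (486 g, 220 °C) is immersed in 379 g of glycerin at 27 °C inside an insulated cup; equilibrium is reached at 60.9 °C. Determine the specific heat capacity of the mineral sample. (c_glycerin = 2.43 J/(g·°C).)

c ≈ 0.404 J/(g·°C)

m_s c (T_s − T_f) = m_glycerin c_glycerin (T_f − T_0):
486·c·(220 − 60.9) = 379·2.43·(60.9 − 27)
77323 c = 31221  ⇒  c ≈ 0.4038 J/(g·°C)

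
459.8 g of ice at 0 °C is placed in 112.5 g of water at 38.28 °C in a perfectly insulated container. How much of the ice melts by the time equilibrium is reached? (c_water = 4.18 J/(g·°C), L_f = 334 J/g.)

Water can give up m c ΔT = 112.5×4.18×38.28 = 18001 J before reaching 0 °C.
To melt every bit of ice: 459.8×334 = 153573 J.
Since 18001 < 153573 J, not all the ice melts; equilibrium is at 0 °C.
m_melted×334 = 18001  ⇒  m_melted ≈ 53.9 g.

m_melted ≈ 53.9 g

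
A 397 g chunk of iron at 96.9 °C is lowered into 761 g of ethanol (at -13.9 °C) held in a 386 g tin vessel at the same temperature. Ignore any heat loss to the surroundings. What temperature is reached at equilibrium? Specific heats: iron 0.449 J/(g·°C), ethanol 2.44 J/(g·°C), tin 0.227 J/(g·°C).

T_f ≈ -4.6 °C

Energy conservation, ΣQ = 0:
397·0.449·(T − 96.9) + 761·2.44·(T − (-13.9)) + 386·0.227·(T − (-13.9)) = 0
178.25(T − 96.9) + 1856.8(T − (-13.9)) + 87.62(T − (-13.9)) = 0
2122.7 T = -9755.3
T = -9755.3 / 2122.7 = -4.6 °C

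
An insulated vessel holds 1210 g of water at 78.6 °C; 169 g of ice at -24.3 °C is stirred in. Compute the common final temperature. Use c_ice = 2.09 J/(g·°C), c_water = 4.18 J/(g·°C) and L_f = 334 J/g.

T_f ≈ 57.7 °C

Sum of m c ΔT and latent-heat terms is zero:
ice -24.3→0 °C: 169·2.09·24.3 = 8583; fusion: m_ice L_f = 169·334 = 56446; meltwater 0→T: 169·4.18·T = 706.42 T; water: 5057.8(T − 78.6)
5764.2 T = 397543 − 65029 = 332514
T ≈ 57.69 °C. Since T > 0 °C, the all-ice-melts assumption holds.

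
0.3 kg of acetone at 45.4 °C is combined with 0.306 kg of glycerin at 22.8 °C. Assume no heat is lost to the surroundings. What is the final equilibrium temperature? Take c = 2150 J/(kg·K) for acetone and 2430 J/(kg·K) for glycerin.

T_f ≈ 33.3 °C

Net heat exchanged in the isolated system is zero:
0.3×2150×(T − 45.4) + 0.306×2430×(T − 22.8) = 0
645(T − 45.4) + 743.58(T − 22.8) = 0
(645 + 743.58) T = 645×45.4 + 743.58×22.8
T ≈ 33.30 °C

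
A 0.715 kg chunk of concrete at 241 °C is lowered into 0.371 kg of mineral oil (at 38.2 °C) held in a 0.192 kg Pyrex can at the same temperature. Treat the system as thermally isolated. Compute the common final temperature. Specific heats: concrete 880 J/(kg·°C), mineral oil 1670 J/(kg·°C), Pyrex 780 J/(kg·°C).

T_f ≈ 129.4 °C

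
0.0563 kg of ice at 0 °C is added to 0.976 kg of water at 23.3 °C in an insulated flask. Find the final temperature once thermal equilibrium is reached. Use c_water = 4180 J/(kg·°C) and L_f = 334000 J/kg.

T_f ≈ 17.7 °C

Taking heat into each body as positive, Σ m c ΔT = 0:
fusion: m_ice L_f = 0.0563·334000 = 18804; warm the meltwater: 235.33 T; water: 4079.7(T − 23.3)
4315 T = 95057 − 18804 = 76252
T ≈ 17.67 °C. Since T > 0 °C, the all-ice-melts assumption holds.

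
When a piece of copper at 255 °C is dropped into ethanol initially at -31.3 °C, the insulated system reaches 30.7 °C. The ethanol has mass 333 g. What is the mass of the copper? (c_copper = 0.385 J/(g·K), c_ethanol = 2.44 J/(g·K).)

m ≈ 583 g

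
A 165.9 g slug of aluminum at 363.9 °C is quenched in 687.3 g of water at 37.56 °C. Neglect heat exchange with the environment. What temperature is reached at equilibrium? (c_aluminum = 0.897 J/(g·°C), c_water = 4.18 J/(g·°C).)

T_f ≈ 53.6 °C

With ΣQ=0 the equilibrium temperature is the m·c-weighted mean:
T_f = (148.81·363.9 + 2872.9·37.56) / (148.81 + 2872.9)
    = 162059 / 3021.7 ≈ 53.63 °C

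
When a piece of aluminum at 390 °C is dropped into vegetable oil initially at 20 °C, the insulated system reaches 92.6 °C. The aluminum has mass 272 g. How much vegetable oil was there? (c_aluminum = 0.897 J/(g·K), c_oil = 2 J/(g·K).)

Conservation of energy gives ΣQ = 0:
272×0.897×(92.6 − 390) + m×2×(92.6 − 20) = 0
145.2 m = 72561
m = 72561/145.2 ≈ 499.7 g

m ≈ 500 g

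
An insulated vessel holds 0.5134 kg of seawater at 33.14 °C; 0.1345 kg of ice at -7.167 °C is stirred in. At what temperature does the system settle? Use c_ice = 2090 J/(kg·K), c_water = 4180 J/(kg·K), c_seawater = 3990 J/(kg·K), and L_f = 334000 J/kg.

T_f ≈ 8.0 °C

Energy conservation, ΣQ = 0:
warm ice to 0 °C: 0.1345·2090·(0 − (-7.167)) = 2014.7; fusion: m_ice L_f = 0.1345·334000 = 44923; meltwater 0→T: 0.1345·4180·T = 562.21 T; seawater cools: 0.5134·3990·(T − 33.14) = 2048.5(T − 33.14)
2610.7 T = 67886 − 46938 = 20948
T ≈ 8.02 °C. Since T > 0 °C, the all-ice-melts assumption holds.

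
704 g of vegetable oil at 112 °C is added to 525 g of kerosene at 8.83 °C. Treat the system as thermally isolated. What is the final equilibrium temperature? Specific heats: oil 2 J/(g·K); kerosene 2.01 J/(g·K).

T_f is the heat-capacity-weighted average of the initial temperatures:
T_f = (1408×112 + 1055.2×8.83) / (1408 + 1055.2)
    = 167014 / 2463.2 ≈ 67.80 °C

T_f ≈ 67.8 °C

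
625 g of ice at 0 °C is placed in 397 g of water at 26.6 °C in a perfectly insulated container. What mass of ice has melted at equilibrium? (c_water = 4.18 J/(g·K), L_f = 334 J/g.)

Water can give up m c ΔT = 397×4.18×26.6 = 44142 J before reaching 0 °C.
To melt every bit of ice: 625×334 = 208750 J.
Since 44142 < 208750 J, not all the ice melts; equilibrium is at 0 °C.
m_melt = 44142 / L_f = 132.2 g.

m_melted ≈ 132 g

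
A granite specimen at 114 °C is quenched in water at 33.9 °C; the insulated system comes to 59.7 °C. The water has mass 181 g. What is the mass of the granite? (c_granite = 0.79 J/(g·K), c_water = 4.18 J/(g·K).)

m ≈ 455 g

Net heat exchanged in the isolated system is zero:
m×0.79×(59.7 − 114) + 181×4.18×(59.7 − 33.9) = 0
-42.9 m = -19520
m = -19520/-42.9 ≈ 455 g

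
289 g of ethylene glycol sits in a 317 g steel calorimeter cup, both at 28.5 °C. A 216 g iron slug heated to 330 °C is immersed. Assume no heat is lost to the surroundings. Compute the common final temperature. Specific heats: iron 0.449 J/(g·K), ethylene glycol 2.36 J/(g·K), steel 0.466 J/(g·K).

T_f ≈ 60.1 °C

With ΣQ=0 the equilibrium temperature is the m·c-weighted mean:
T_f = (96.98·330 + 682.04·28.5 + 147.72·28.5) / (96.98 + 682.04 + 147.72)
    = 55653 / 926.75 ≈ 60.05 °C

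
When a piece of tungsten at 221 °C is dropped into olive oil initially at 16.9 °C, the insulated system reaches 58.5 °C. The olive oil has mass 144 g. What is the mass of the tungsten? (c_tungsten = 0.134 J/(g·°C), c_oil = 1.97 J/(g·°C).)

m ≈ 542 g

Taking heat into each body as positive, Σ m c ΔT = 0:
m·0.134·(58.5 − 221) + 144·1.97·(58.5 − 16.9) = 0
-21.78 m = -11801
m = -11801/-21.78 ≈ 542 g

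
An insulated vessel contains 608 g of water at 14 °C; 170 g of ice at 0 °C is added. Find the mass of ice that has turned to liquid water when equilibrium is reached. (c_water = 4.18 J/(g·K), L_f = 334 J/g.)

m_melted ≈ 107 g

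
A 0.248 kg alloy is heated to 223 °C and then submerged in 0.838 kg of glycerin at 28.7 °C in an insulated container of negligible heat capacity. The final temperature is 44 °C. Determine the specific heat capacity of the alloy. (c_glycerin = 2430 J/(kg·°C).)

c ≈ 702 J/(kg·°C)

Net heat exchanged in the isolated system is zero:
0.248·c·(44 − 223) + 0.838·2430·(44 − 28.7) = 0
-44.39 c = -31156
c = -31156/-44.39 ≈ 701.8 J/(kg·°C)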